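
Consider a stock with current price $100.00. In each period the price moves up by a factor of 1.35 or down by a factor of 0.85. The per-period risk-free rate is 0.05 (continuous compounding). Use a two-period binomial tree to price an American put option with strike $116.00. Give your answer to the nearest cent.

$17.89

Risk-neutral probability p = (e^0.05 − 0.85)/(1.35 − 0.85) = 0.2013/0.5000 = 0.4025
Terminal stock prices: S_uu = 182.3, S_ud = 114.8, S_dd = 72.25
Terminal payoffs (K − S): max(-66.25, 0) = 0, max(1.25, 0) = 1.25, max(43.75, 0) = 43.75
Node u (S = 135): continuation = e^(−0.05)·[0.4025·0.0000 + 0.5975·1.2500] = 0.7104; exercise value = 0.0000 ≤ continuation, so V_u = 0.7104
Node d (S = 85): continuation = e^(−0.05)·[0.4025·1.2500 + 0.5975·43.7500] = 25.3426; exercise value = 31.0000 > continuation, so V_d = 31.0000 (exercise)
Node 0 (S = 100): continuation = e^(−0.05)·[0.4025·0.7104 + 0.5975·31.0000] = 17.8899; exercise value = 16.0000 ≤ continuation, so V_0 = 17.8899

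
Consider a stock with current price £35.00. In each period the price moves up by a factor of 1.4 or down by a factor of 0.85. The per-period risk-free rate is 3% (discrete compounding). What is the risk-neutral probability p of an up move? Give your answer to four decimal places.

Risk-neutral probability p = (1 + 0.03 − 0.85)/(1.4 − 0.85) = 0.1800/0.5500 = 0.3273

p = 0.3273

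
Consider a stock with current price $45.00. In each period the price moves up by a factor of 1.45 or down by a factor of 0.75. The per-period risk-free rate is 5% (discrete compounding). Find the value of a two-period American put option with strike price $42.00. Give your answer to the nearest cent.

$4.94

Risk-neutral probability p = (1 + 0.05 − 0.75)/(1.45 − 0.75) = 0.3000/0.7000 = 0.4286
Terminal stock prices: S_uu = 94.61, S_ud = 48.94, S_dd = 25.31
Terminal payoffs (K − S): max(-52.61, 0) = 0, max(-6.938, 0) = 0, max(16.69, 0) = 16.69
Node u (S = 65.25): continuation = 1/1.05·[0.4286·0.0000 + 0.5714·0.0000] = 0.0000; exercise value = 0.0000 ≤ continuation, so V_u = 0.0000
Node d (S = 33.75): continuation = 1/1.05·[0.4286·0.0000 + 0.5714·16.6875] = 9.0816; exercise value = 8.2500 ≤ continuation, so V_d = 9.0816
Node 0 (S = 45): continuation = 1/1.05·[0.4286·0.0000 + 0.5714·9.0816] = 4.9424; exercise value = 0.0000 ≤ continuation, so V_0 = 4.9424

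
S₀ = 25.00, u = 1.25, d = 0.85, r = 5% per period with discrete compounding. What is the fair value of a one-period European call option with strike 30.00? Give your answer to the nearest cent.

Risk-neutral probability p = (1 + 0.05 − 0.85)/(1.25 − 0.85) = 0.2000/0.4000 = 0.5000
Terminal stock prices: S_u = 31.25, S_d = 21.25
Terminal payoffs (S − K): max(1.25, 0) = 1.25, max(-8.75, 0) = 0
Node 0 (S = 25): V_0 = 1/1.05·[0.5000·1.2500 + 0.5000·0.0000] = 0.5952

0.60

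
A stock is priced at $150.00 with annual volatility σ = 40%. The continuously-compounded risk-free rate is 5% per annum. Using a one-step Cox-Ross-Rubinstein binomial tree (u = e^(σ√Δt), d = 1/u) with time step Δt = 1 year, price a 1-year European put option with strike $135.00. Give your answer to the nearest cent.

$17.57

CRR parameters: u = e^(σ√Δt) = e^(0.4·√1) = 1.4918, d = 1/u = 0.6703
Per-period rate: rΔt = 0.05·1 = 0.05, so R = e^0.05 = 1.0513
Risk-neutral probability p = (e^0.05 − 0.6703)/(1.4918 − 0.6703) = 0.3810/0.8215 = 0.4637
Terminal stock prices: S_u = 223.8, S_d = 100.5
Terminal payoffs (K − S): max(-88.77, 0) = 0, max(34.45, 0) = 34.45
Node 0 (S = 150): V_0 = e^(−0.05)·[0.4637·0.0000 + 0.5363·34.4520] = 17.5747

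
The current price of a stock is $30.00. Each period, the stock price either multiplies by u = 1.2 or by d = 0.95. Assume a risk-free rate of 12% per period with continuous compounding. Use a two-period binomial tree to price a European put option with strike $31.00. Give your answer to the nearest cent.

Risk-neutral probability p = (e^0.12 − 0.95)/(1.2 − 0.95) = 0.1775/0.2500 = 0.7100
Terminal stock prices: S_uu = 43.2, S_ud = 34.2, S_dd = 27.07
Terminal payoffs (K − S): max(-12.2, 0) = 0, max(-3.2, 0) = 0, max(3.925, 0) = 3.925
Node u (S = 36): V_u = e^(−0.12)·[0.7100·0.0000 + 0.2900·0.0000] = 0.0000
Node d (S = 28.5): V_d = e^(−0.12)·[0.7100·0.0000 + 0.2900·3.9250] = 1.0096
Node 0 (S = 30): V_0 = e^(−0.12)·[0.7100·0.0000 + 0.2900·1.0096] = 0.2597

$0.26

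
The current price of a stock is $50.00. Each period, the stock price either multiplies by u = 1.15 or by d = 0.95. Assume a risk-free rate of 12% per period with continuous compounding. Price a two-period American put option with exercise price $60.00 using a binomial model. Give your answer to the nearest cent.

$10.00

Risk-neutral probability p = (e^0.12 − 0.95)/(1.15 − 0.95) = 0.1775/0.2000 = 0.8875
Terminal stock prices: S_uu = 66.12, S_ud = 54.62, S_dd = 45.12
Terminal payoffs (K − S): max(-6.125, 0) = 0, max(5.375, 0) = 5.375, max(14.88, 0) = 14.88
Node u (S = 57.5): continuation = e^(−0.12)·[0.8875·0.0000 + 0.1125·5.3750] = 0.5364; exercise value = 2.5000 > continuation, so V_u = 2.5000 (exercise)
Node d (S = 47.5): continuation = e^(−0.12)·[0.8875·5.3750 + 0.1125·14.8750] = 5.7152; exercise value = 12.5000 > continuation, so V_d = 12.5000 (exercise)
Node 0 (S = 50): continuation = e^(−0.12)·[0.8875·2.5000 + 0.1125·12.5000] = 3.2152; exercise value = 10.0000 > continuation, so V_0 = 10.0000 (exercise)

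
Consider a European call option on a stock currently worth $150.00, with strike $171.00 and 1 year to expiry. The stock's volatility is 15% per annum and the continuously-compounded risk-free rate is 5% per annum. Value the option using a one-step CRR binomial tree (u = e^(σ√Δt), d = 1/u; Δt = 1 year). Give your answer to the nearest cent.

$1.97

CRR parameters: u = e^(σ√Δt) = e^(0.15·√1) = 1.1618, d = 1/u = 0.8607
Per-period rate: rΔt = 0.05·1 = 0.05, so R = e^0.05 = 1.0513
Risk-neutral probability p = (e^0.05 − 0.8607)/(1.1618 − 0.8607) = 0.1906/0.3011 = 0.6328
Terminal stock prices: S_u = 174.3, S_d = 129.1
Terminal payoffs (S − K): max(3.275, 0) = 3.275, max(-41.89, 0) = 0
Node 0 (S = 150): V_0 = e^(−0.05)·[0.6328·3.2751 + 0.3672·0.0000] = 1.9715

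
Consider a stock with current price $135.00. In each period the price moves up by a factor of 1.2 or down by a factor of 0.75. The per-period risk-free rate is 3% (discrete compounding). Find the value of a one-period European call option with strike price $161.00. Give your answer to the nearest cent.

Risk-neutral probability p = (1 + 0.03 − 0.75)/(1.2 − 0.75) = 0.2800/0.4500 = 0.6222
Terminal stock prices: S_u = 162, S_d = 101.2
Terminal payoffs (S − K): max(1, 0) = 1, max(-59.75, 0) = 0
Node 0 (S = 135): V_0 = 1/1.03·[0.6222·1.0000 + 0.3778·0.0000] = 0.6041

$0.60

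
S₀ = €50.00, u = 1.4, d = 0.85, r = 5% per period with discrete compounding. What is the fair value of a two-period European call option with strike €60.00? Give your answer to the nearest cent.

€4.56

Risk-neutral probability p = (1 + 0.05 − 0.85)/(1.4 − 0.85) = 0.2000/0.5500 = 0.3636
Terminal stock prices: S_uu = 98, S_ud = 59.5, S_dd = 36.12
Terminal payoffs (S − K): max(38, 0) = 38, max(-0.5, 0) = 0, max(-23.88, 0) = 0
Node u (S = 70): V_u = 1/1.05·[0.3636·38.0000 + 0.6364·0.0000] = 13.1602
Node d (S = 42.5): V_d = 1/1.05·[0.3636·0.0000 + 0.6364·0.0000] = 0.0000
Node 0 (S = 50): V_0 = 1/1.05·[0.3636·13.1602 + 0.6364·0.0000] = 4.5576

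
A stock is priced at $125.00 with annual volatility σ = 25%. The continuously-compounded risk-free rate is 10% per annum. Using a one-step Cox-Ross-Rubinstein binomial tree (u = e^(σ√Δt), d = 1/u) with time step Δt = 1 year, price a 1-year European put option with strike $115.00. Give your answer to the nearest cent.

$5.65

CRR parameters: u = e^(σ√Δt) = e^(0.25·√1) = 1.2840, d = 1/u = 0.7788
Per-period rate: rΔt = 0.1·1 = 0.1, so R = e^0.1 = 1.1052
Risk-neutral probability p = (e^0.1 − 0.7788)/(1.2840 − 0.7788) = 0.3264/0.5052 = 0.6460
Terminal stock prices: S_u = 160.5, S_d = 97.35
Terminal payoffs (K − S): max(-45.5, 0) = 0, max(17.65, 0) = 17.65
Node 0 (S = 125): V_0 = e^(−0.1)·[0.6460·0.0000 + 0.3540·17.6499] = 5.6536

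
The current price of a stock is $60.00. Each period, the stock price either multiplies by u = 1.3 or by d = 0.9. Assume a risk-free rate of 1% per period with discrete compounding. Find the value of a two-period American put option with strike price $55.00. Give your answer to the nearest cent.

Risk-neutral probability p = (1 + 0.01 − 0.9)/(1.3 − 0.9) = 0.1100/0.4000 = 0.2750
Terminal stock prices: S_uu = 101.4, S_ud = 70.2, S_dd = 48.6
Terminal payoffs (K − S): max(-46.4, 0) = 0, max(-15.2, 0) = 0, max(6.4, 0) = 6.4
Node u (S = 78): continuation = 1/1.01·[0.2750·0.0000 + 0.7250·0.0000] = 0.0000; exercise value = 0.0000 ≤ continuation, so V_u = 0.0000
Node d (S = 54): continuation = 1/1.01·[0.2750·0.0000 + 0.7250·6.4000] = 4.5941; exercise value = 1.0000 ≤ continuation, so V_d = 4.5941
Node 0 (S = 60): continuation = 1/1.01·[0.2750·0.0000 + 0.7250·4.5941] = 3.2977; exercise value = 0.0000 ≤ continuation, so V_0 = 3.2977

$3.30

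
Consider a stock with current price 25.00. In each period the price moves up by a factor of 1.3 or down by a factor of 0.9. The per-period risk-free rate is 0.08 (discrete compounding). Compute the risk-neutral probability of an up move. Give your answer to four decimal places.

p = 0.4500

Risk-neutral probability p = (1 + 0.08 − 0.9)/(1.3 − 0.9) = 0.1800/0.4000 = 0.4500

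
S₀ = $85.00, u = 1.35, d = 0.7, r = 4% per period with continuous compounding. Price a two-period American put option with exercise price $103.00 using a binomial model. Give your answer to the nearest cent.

$25.10

Risk-neutral probability p = (e^0.04 − 0.7)/(1.35 − 0.7) = 0.3408/0.6500 = 0.5243
Terminal stock prices: S_uu = 154.9, S_ud = 80.33, S_dd = 41.65
Terminal payoffs (K − S): max(-51.91, 0) = 0, max(22.67, 0) = 22.67, max(61.35, 0) = 61.35
Node u (S = 114.8): continuation = e^(−0.04)·[0.5243·0.0000 + 0.4757·22.6750] = 10.3630; exercise value = 0.0000 ≤ continuation, so V_u = 10.3630
Node d (S = 59.5): continuation = e^(−0.04)·[0.5243·22.6750 + 0.4757·61.3500] = 39.4613; exercise value = 43.5000 > continuation, so V_d = 43.5000 (exercise)
Node 0 (S = 85): continuation = e^(−0.04)·[0.5243·10.3630 + 0.4757·43.5000] = 25.1011; exercise value = 18.0000 ≤ continuation, so V_0 = 25.1011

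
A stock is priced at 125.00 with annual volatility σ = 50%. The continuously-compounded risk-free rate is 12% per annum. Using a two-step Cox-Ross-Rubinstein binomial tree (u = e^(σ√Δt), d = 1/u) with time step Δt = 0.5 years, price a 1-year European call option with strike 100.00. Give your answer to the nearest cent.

CRR parameters: u = e^(σ√Δt) = e^(0.5·√0.5) = 1.4241, d = 1/u = 0.7022
Per-period rate: rΔt = 0.12·0.5 = 0.06, so R = e^0.06 = 1.0618
Risk-neutral probability p = (e^0.06 − 0.7022)/(1.4241 − 0.7022) = 0.3596/0.7219 = 0.4982
Terminal stock prices: S_uu = 253.5, S_ud = 125, S_dd = 61.63
Terminal payoffs (S − K): max(153.5, 0) = 153.5, max(25, 0) = 25, max(-38.37, 0) = 0
Node u (S = 178): V_u = e^(−0.06)·[0.4982·153.5144 + 0.5018·25.0000] = 83.8384
Node d (S = 87.77): V_d = e^(−0.06)·[0.4982·25.0000 + 0.5018·0.0000] = 11.7291
Node 0 (S = 125): V_0 = e^(−0.06)·[0.4982·83.8384 + 0.5018·11.7291] = 44.8771

44.88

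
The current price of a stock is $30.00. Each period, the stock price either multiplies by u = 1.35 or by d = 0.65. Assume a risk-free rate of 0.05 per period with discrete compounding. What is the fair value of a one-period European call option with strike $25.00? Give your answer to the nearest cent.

$8.44

Risk-neutral probability p = (1 + 0.05 − 0.65)/(1.35 − 0.65) = 0.4000/0.7000 = 0.5714
Terminal stock prices: S_u = 40.5, S_d = 19.5
Terminal payoffs (S − K): max(15.5, 0) = 15.5, max(-5.5, 0) = 0
Node 0 (S = 30): V_0 = 1/1.05·[0.5714·15.5000 + 0.4286·0.0000] = 8.4354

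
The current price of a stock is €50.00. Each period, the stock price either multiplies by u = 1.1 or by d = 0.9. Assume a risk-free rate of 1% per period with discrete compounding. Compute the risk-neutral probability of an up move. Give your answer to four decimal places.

p = 0.5500

Risk-neutral probability p = (1 + 0.01 − 0.9)/(1.1 − 0.9) = 0.1100/0.2000 = 0.5500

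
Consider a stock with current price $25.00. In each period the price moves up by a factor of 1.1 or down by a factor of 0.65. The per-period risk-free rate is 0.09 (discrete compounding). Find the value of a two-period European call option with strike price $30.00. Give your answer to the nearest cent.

$0.20

Risk-neutral probability p = (1 + 0.09 − 0.65)/(1.1 − 0.65) = 0.4400/0.4500 = 0.9778
Terminal stock prices: S_uu = 30.25, S_ud = 17.88, S_dd = 10.56
Terminal payoffs (S − K): max(0.25, 0) = 0.25, max(-12.12, 0) = 0, max(-19.44, 0) = 0
Node u (S = 27.5): V_u = 1/1.09·[0.9778·0.2500 + 0.0222·0.0000] = 0.2243
Node d (S = 16.25): V_d = 1/1.09·[0.9778·0.0000 + 0.0222·0.0000] = 0.0000
Node 0 (S = 25): V_0 = 1/1.09·[0.9778·0.2243 + 0.0222·0.0000] = 0.2012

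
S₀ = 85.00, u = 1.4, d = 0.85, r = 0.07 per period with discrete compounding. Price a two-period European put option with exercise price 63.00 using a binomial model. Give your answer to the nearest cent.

Risk-neutral probability p = (1 + 0.07 − 0.85)/(1.4 − 0.85) = 0.2200/0.5500 = 0.4000
Terminal stock prices: S_uu = 166.6, S_ud = 101.1, S_dd = 61.41
Terminal payoffs (K − S): max(-103.6, 0) = 0, max(-38.15, 0) = 0, max(1.588, 0) = 1.588
Node u (S = 119): V_u = 1/1.07·[0.4000·0.0000 + 0.6000·0.0000] = 0.0000
Node d (S = 72.25): V_d = 1/1.07·[0.4000·0.0000 + 0.6000·1.5875] = 0.8902
Node 0 (S = 85): V_0 = 1/1.07·[0.4000·0.0000 + 0.6000·0.8902] = 0.4992

0.50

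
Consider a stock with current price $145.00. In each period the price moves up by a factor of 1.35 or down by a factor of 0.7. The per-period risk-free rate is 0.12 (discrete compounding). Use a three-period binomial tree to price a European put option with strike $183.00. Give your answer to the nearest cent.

$19.25

Risk-neutral probability p = (1 + 0.12 − 0.7)/(1.35 − 0.7) = 0.4200/0.6500 = 0.6462
Terminal stock prices: S_uuu = 356.8, S_uud = 185, S_udd = 95.92, S_ddd = 49.73
Terminal payoffs (K − S): max(-173.8, 0) = 0, max(-1.984, 0) = 0, max(87.08, 0) = 87.08, max(133.3, 0) = 133.3
Node uu (S = 264.3): V_uu = 1/1.12·[0.6462·0.0000 + 0.3538·0.0000] = 0.0000
Node ud (S = 137): V_ud = 1/1.12·[0.6462·0.0000 + 0.3538·87.0825] = 27.5123
Node dd (S = 71.05): V_dd = 1/1.12·[0.6462·87.0825 + 0.3538·133.2650] = 92.3429
Node u (S = 195.8): V_u = 1/1.12·[0.6462·0.0000 + 0.3538·27.5123] = 8.6921
Node d (S = 101.5): V_d = 1/1.12·[0.6462·27.5123 + 0.3538·92.3429] = 45.0468
Node 0 (S = 145): V_0 = 1/1.12·[0.6462·8.6921 + 0.3538·45.0468] = 19.2465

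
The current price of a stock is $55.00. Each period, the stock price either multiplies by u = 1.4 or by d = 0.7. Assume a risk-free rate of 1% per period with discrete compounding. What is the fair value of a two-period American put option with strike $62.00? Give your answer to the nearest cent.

$14.92

Risk-neutral probability p = (1 + 0.01 − 0.7)/(1.4 − 0.7) = 0.3100/0.7000 = 0.4429
Terminal stock prices: S_uu = 107.8, S_ud = 53.9, S_dd = 26.95
Terminal payoffs (K − S): max(-45.8, 0) = 0, max(8.1, 0) = 8.1, max(35.05, 0) = 35.05
Node u (S = 77): continuation = 1/1.01·[0.4429·0.0000 + 0.5571·8.1000] = 4.4682; exercise value = 0.0000 ≤ continuation, so V_u = 4.4682
Node d (S = 38.5): continuation = 1/1.01·[0.4429·8.1000 + 0.5571·35.0500] = 22.8861; exercise value = 23.5000 > continuation, so V_d = 23.5000 (exercise)
Node 0 (S = 55): continuation = 1/1.01·[0.4429·4.4682 + 0.5571·23.5000] = 14.9224; exercise value = 7.0000 ≤ continuation, so V_0 = 14.9224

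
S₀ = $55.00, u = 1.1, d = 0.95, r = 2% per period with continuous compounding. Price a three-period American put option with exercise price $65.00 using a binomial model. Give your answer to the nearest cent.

$10.00

Risk-neutral probability p = (e^0.02 − 0.95)/(1.1 − 0.95) = 0.0702/0.1500 = 0.4680
Terminal stock prices: S_uuu = 73.21, S_uud = 63.22, S_udd = 54.6, S_ddd = 47.16
Terminal payoffs (K − S): max(-8.205, 0) = 0, max(1.777, 0) = 1.777, max(10.4, 0) = 10.4, max(17.84, 0) = 17.84
Node uu (S = 66.55): continuation = e^(−0.02)·[0.4680·0.0000 + 0.5320·1.7775] = 0.9269; exercise value = 0.0000 ≤ continuation, so V_uu = 0.9269
Node ud (S = 57.48): continuation = e^(−0.02)·[0.4680·1.7775 + 0.5320·10.3987] = 6.2379; exercise value = 7.5250 > continuation, so V_ud = 7.5250 (exercise)
Node dd (S = 49.64): continuation = e^(−0.02)·[0.4680·10.3987 + 0.5320·17.8444] = 14.0754; exercise value = 15.3625 > continuation, so V_dd = 15.3625 (exercise)
Node u (S = 60.5): continuation = e^(−0.02)·[0.4680·0.9269 + 0.5320·7.5250] = 4.3492; exercise value = 4.5000 > continuation, so V_u = 4.5000 (exercise)
Node d (S = 52.25): continuation = e^(−0.02)·[0.4680·7.5250 + 0.5320·15.3625] = 11.4629; exercise value = 12.7500 > continuation, so V_d = 12.7500 (exercise)
Node 0 (S = 55): continuation = e^(−0.02)·[0.4680·4.5000 + 0.5320·12.7500] = 8.7129; exercise value = 10.0000 > continuation, so V_0 = 10.0000 (exercise)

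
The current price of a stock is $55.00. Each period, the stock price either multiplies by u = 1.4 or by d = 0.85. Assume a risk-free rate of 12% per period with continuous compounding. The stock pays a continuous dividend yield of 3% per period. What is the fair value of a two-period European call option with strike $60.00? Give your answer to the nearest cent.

$9.53

Per-period risk-free factor R = e^0.12 = 1.1275; dividend-adjusted growth = e^(0.12−0.03) = 1.0942.
Risk-neutral probability p = (1.0942 − 0.85)/(1.4 − 0.85) = 0.2442/0.5500 = 0.4440
Terminal stock prices: S_uu = 107.8, S_ud = 65.45, S_dd = 39.74
Terminal payoffs (S − K): max(47.8, 0) = 47.8, max(5.45, 0) = 5.45, max(-20.26, 0) = 0
Node u (S = 77): V_u = e^(−0.12)·[0.4440·47.8000 + 0.5560·5.4500] = 21.5091
Node d (S = 46.75): V_d = e^(−0.12)·[0.4440·5.4500 + 0.5560·0.0000] = 2.1459
Node 0 (S = 55): V_0 = e^(−0.12)·[0.4440·21.5091 + 0.5560·2.1459] = 9.5275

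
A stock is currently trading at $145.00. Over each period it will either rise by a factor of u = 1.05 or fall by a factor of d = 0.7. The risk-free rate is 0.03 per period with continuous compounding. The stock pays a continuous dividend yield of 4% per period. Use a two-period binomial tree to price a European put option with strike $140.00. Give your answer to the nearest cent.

$10.84

Per-period risk-free factor R = e^0.03 = 1.0305; dividend-adjusted growth = e^(0.03−0.04) = 0.9900.
Risk-neutral probability p = (0.9900 − 0.7)/(1.05 − 0.7) = 0.2900/0.3500 = 0.8287
Terminal stock prices: S_uu = 159.9, S_ud = 106.6, S_dd = 71.05
Terminal payoffs (K − S): max(-19.86, 0) = 0, max(33.43, 0) = 33.43, max(68.95, 0) = 68.95
Node u (S = 152.2): V_u = e^(−0.03)·[0.8287·0.0000 + 0.1713·33.4250] = 5.5560
Node d (S = 101.5): V_d = e^(−0.03)·[0.8287·33.4250 + 0.1713·68.9500] = 38.3422
Node 0 (S = 145): V_0 = e^(−0.03)·[0.8287·5.5560 + 0.1713·38.3422] = 10.8417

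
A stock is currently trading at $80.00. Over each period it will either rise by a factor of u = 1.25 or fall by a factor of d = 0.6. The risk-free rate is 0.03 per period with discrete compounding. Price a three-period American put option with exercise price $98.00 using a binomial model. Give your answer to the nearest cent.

Risk-neutral probability p = (1 + 0.03 − 0.6)/(1.25 − 0.6) = 0.4300/0.6500 = 0.6615
Terminal stock prices: S_uuu = 156.2, S_uud = 75, S_udd = 36, S_ddd = 17.28
Terminal payoffs (K − S): max(-58.25, 0) = 0, max(23, 0) = 23, max(62, 0) = 62, max(80.72, 0) = 80.72
Node uu (S = 125): continuation = 1/1.03·[0.6615·0.0000 + 0.3385·23.0000] = 7.5579; exercise value = 0.0000 ≤ continuation, so V_uu = 7.5579
Node ud (S = 60): continuation = 1/1.03·[0.6615·23.0000 + 0.3385·62.0000] = 35.1456; exercise value = 38.0000 > continuation, so V_ud = 38.0000 (exercise)
Node dd (S = 28.8): continuation = 1/1.03·[0.6615·62.0000 + 0.3385·80.7200] = 66.3456; exercise value = 69.2000 > continuation, so V_dd = 69.2000 (exercise)
Node u (S = 100): continuation = 1/1.03·[0.6615·7.5579 + 0.3385·38.0000] = 17.3411; exercise value = 0.0000 ≤ continuation, so V_u = 17.3411
Node d (S = 48): continuation = 1/1.03·[0.6615·38.0000 + 0.3385·69.2000] = 47.1456; exercise value = 50.0000 > continuation, so V_d = 50.0000 (exercise)
Node 0 (S = 80): continuation = 1/1.03·[0.6615·17.3411 + 0.3385·50.0000] = 27.5679; exercise value = 18.0000 ≤ continuation, so V_0 = 27.5679

$27.57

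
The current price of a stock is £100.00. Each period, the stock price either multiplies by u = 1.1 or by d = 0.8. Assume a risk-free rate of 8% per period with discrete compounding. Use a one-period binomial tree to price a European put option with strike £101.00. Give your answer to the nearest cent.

£1.30

Risk-neutral probability p = (1 + 0.08 − 0.8)/(1.1 − 0.8) = 0.2800/0.3000 = 0.9333
Terminal stock prices: S_u = 110, S_d = 80
Terminal payoffs (K − S): max(-9, 0) = 0, max(21, 0) = 21
Node 0 (S = 100): V_0 = 1/1.08·[0.9333·0.0000 + 0.0667·21.0000] = 1.2963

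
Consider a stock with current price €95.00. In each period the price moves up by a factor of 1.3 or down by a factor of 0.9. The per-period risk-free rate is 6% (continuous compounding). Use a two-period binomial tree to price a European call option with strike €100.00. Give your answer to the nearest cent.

€13.56

Risk-neutral probability p = (e^0.06 − 0.9)/(1.3 − 0.9) = 0.1618/0.4000 = 0.4046
Terminal stock prices: S_uu = 160.6, S_ud = 111.2, S_dd = 76.95
Terminal payoffs (S − K): max(60.55, 0) = 60.55, max(11.15, 0) = 11.15, max(-23.05, 0) = 0
Node u (S = 123.5): V_u = e^(−0.06)·[0.4046·60.5500 + 0.5954·11.1500] = 29.3235
Node d (S = 85.5): V_d = e^(−0.06)·[0.4046·11.1500 + 0.5954·0.0000] = 4.2485
Node 0 (S = 95): V_0 = e^(−0.06)·[0.4046·29.3235 + 0.5954·4.2485] = 13.5554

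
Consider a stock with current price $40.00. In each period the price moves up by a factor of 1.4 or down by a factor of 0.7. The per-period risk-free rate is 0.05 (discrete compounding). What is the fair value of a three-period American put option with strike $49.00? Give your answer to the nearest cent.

$12.33

Risk-neutral probability p = (1 + 0.05 − 0.7)/(1.4 − 0.7) = 0.3500/0.7000 = 0.5000
Terminal stock prices: S_uuu = 109.8, S_uud = 54.88, S_udd = 27.44, S_ddd = 13.72
Terminal payoffs (K − S): max(-60.76, 0) = 0, max(-5.88, 0) = 0, max(21.56, 0) = 21.56, max(35.28, 0) = 35.28
Node uu (S = 78.4): continuation = 1/1.05·[0.5000·0.0000 + 0.5000·0.0000] = 0.0000; exercise value = 0.0000 ≤ continuation, so V_uu = 0.0000
Node ud (S = 39.2): continuation = 1/1.05·[0.5000·0.0000 + 0.5000·21.5600] = 10.2667; exercise value = 9.8000 ≤ continuation, so V_ud = 10.2667
Node dd (S = 19.6): continuation = 1/1.05·[0.5000·21.5600 + 0.5000·35.2800] = 27.0667; exercise value = 29.4000 > continuation, so V_dd = 29.4000 (exercise)
Node u (S = 56): continuation = 1/1.05·[0.5000·0.0000 + 0.5000·10.2667] = 4.8889; exercise value = 0.0000 ≤ continuation, so V_u = 4.8889
Node d (S = 28): continuation = 1/1.05·[0.5000·10.2667 + 0.5000·29.4000] = 18.8889; exercise value = 21.0000 > continuation, so V_d = 21.0000 (exercise)
Node 0 (S = 40): continuation = 1/1.05·[0.5000·4.8889 + 0.5000·21.0000] = 12.3280; exercise value = 9.0000 ≤ continuation, so V_0 = 12.3280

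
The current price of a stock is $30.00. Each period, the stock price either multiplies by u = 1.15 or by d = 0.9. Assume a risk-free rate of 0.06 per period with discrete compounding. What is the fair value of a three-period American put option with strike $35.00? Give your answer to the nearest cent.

Risk-neutral probability p = (1 + 0.06 − 0.9)/(1.15 − 0.9) = 0.1600/0.2500 = 0.6400
Terminal stock prices: S_uuu = 45.63, S_uud = 35.71, S_udd = 27.95, S_ddd = 21.87
Terminal payoffs (K − S): max(-10.63, 0) = 0, max(-0.7075, 0) = 0, max(7.055, 0) = 7.055, max(13.13, 0) = 13.13
Node uu (S = 39.67): continuation = 1/1.06·[0.6400·0.0000 + 0.3600·0.0000] = 0.0000; exercise value = 0.0000 ≤ continuation, so V_uu = 0.0000
Node ud (S = 31.05): continuation = 1/1.06·[0.6400·0.0000 + 0.3600·7.0550] = 2.3960; exercise value = 3.9500 > continuation, so V_ud = 3.9500 (exercise)
Node dd (S = 24.3): continuation = 1/1.06·[0.6400·7.0550 + 0.3600·13.1300] = 8.7189; exercise value = 10.7000 > continuation, so V_dd = 10.7000 (exercise)
Node u (S = 34.5): continuation = 1/1.06·[0.6400·0.0000 + 0.3600·3.9500] = 1.3415; exercise value = 0.5000 ≤ continuation, so V_u = 1.3415
Node d (S = 27): continuation = 1/1.06·[0.6400·3.9500 + 0.3600·10.7000] = 6.0189; exercise value = 8.0000 > continuation, so V_d = 8.0000 (exercise)
Node 0 (S = 30): continuation = 1/1.06·[0.6400·1.3415 + 0.3600·8.0000] = 3.5269; exercise value = 5.0000 > continuation, so V_0 = 5.0000 (exercise)

$5.00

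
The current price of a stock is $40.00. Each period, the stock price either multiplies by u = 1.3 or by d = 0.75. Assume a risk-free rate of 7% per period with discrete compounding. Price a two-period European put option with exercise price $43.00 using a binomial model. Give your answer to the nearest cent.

Risk-neutral probability p = (1 + 0.07 − 0.75)/(1.3 − 0.75) = 0.3200/0.5500 = 0.5818
Terminal stock prices: S_uu = 67.6, S_ud = 39, S_dd = 22.5
Terminal payoffs (K − S): max(-24.6, 0) = 0, max(4, 0) = 4, max(20.5, 0) = 20.5
Node u (S = 52): V_u = 1/1.07·[0.5818·0.0000 + 0.4182·4.0000] = 1.5633
Node d (S = 30): V_d = 1/1.07·[0.5818·4.0000 + 0.4182·20.5000] = 10.1869
Node 0 (S = 40): V_0 = 1/1.07·[0.5818·1.5633 + 0.4182·10.1869] = 4.8313

$4.83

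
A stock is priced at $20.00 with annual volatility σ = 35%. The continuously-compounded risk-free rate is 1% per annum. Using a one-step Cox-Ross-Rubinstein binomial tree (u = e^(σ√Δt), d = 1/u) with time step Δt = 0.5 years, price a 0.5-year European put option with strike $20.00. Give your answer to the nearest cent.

CRR parameters: u = e^(σ√Δt) = e^(0.35·√0.5) = 1.2808, d = 1/u = 0.7808
Per-period rate: rΔt = 0.01·0.5 = 0.005, so R = e^0.005 = 1.0050
Risk-neutral probability p = (e^0.005 − 0.7808)/(1.2808 − 0.7808) = 0.2243/0.5000 = 0.4485
Terminal stock prices: S_u = 25.62, S_d = 15.62
Terminal payoffs (K − S): max(-5.616, 0) = 0, max(4.385, 0) = 4.385
Node 0 (S = 20): V_0 = e^(−0.005)·[0.4485·0.0000 + 0.5515·4.3848] = 2.4063

$2.41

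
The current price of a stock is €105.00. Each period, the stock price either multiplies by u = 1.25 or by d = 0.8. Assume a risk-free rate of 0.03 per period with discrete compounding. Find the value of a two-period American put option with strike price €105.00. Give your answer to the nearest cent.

Risk-neutral probability p = (1 + 0.03 − 0.8)/(1.25 − 0.8) = 0.2300/0.4500 = 0.5111
Terminal stock prices: S_uu = 164.1, S_ud = 105, S_dd = 67.2
Terminal payoffs (K − S): max(-59.06, 0) = 0, max(0, 0) = 0, max(37.8, 0) = 37.8
Node u (S = 131.2): continuation = 1/1.03·[0.5111·0.0000 + 0.4889·0.0000] = 0.0000; exercise value = 0.0000 ≤ continuation, so V_u = 0.0000
Node d (S = 84): continuation = 1/1.03·[0.5111·0.0000 + 0.4889·37.8000] = 17.9417; exercise value = 21.0000 > continuation, so V_d = 21.0000 (exercise)
Node 0 (S = 105): continuation = 1/1.03·[0.5111·0.0000 + 0.4889·21.0000] = 9.9676; exercise value = 0.0000 ≤ continuation, so V_0 = 9.9676

€9.97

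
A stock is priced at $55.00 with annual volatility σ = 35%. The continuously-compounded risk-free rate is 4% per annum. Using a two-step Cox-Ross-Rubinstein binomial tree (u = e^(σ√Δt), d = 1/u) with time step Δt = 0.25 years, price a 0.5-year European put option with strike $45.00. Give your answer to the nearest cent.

$1.62

CRR parameters: u = e^(σ√Δt) = e^(0.35·√0.25) = 1.1912, d = 1/u = 0.8395
Per-period rate: rΔt = 0.04·0.25 = 0.01, so R = e^0.01 = 1.0101
Risk-neutral probability p = (e^0.01 − 0.8395)/(1.1912 − 0.8395) = 0.1706/0.3518 = 0.4849
Terminal stock prices: S_uu = 78.05, S_ud = 55, S_dd = 38.76
Terminal payoffs (K − S): max(-33.05, 0) = 0, max(-10, 0) = 0, max(6.242, 0) = 6.242
Node u (S = 65.52): V_u = e^(−0.01)·[0.4849·0.0000 + 0.5151·0.0000] = 0.0000
Node d (S = 46.17): V_d = e^(−0.01)·[0.4849·0.0000 + 0.5151·6.2422] = 3.1832
Node 0 (S = 55): V_0 = e^(−0.01)·[0.4849·0.0000 + 0.5151·3.1832] = 1.6232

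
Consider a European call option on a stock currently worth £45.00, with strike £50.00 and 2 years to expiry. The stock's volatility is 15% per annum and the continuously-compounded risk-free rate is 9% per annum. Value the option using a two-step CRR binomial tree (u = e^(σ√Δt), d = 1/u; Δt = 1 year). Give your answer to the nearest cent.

£5.39

CRR parameters: u = e^(σ√Δt) = e^(0.15·√1) = 1.1618, d = 1/u = 0.8607
Per-period rate: rΔt = 0.09·1 = 0.09, so R = e^0.09 = 1.0942
Risk-neutral probability p = (e^0.09 − 0.8607)/(1.1618 − 0.8607) = 0.2335/0.3011 = 0.7753
Terminal stock prices: S_uu = 60.74, S_ud = 45, S_dd = 33.34
Terminal payoffs (S − K): max(10.74, 0) = 10.74, max(-5, 0) = 0, max(-16.66, 0) = 0
Node u (S = 52.28): V_u = e^(−0.09)·[0.7753·10.7436 + 0.2247·0.0000] = 7.6127
Node d (S = 38.73): V_d = e^(−0.09)·[0.7753·0.0000 + 0.2247·0.0000] = 0.0000
Node 0 (S = 45): V_0 = e^(−0.09)·[0.7753·7.6127 + 0.2247·0.0000] = 5.3942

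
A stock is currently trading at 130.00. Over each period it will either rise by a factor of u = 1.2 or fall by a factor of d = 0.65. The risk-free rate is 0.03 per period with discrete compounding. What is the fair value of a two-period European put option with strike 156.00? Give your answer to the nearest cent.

Risk-neutral probability p = (1 + 0.03 − 0.65)/(1.2 − 0.65) = 0.3800/0.5500 = 0.6909
Terminal stock prices: S_uu = 187.2, S_ud = 101.4, S_dd = 54.93
Terminal payoffs (K − S): max(-31.2, 0) = 0, max(54.6, 0) = 54.6, max(101.1, 0) = 101.1
Node u (S = 156): V_u = 1/1.03·[0.6909·0.0000 + 0.3091·54.6000] = 16.3848
Node d (S = 84.5): V_d = 1/1.03·[0.6909·54.6000 + 0.3091·101.0750] = 66.9563
Node 0 (S = 130): V_0 = 1/1.03·[0.6909·16.3848 + 0.3091·66.9563] = 31.0835

31.08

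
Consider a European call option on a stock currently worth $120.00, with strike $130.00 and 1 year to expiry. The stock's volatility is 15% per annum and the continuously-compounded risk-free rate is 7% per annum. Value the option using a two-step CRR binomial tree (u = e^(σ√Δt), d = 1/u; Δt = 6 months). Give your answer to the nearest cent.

CRR parameters: u = e^(σ√Δt) = e^(0.15·√0.5) = 1.1119, d = 1/u = 0.8994
Per-period rate: rΔt = 0.07·0.5 = 0.035, so R = e^0.035 = 1.0356
Risk-neutral probability p = (e^0.035 − 0.8994)/(1.1119 − 0.8994) = 0.1363/0.2125 = 0.6411
Terminal stock prices: S_uu = 148.4, S_ud = 120, S_dd = 97.06
Terminal payoffs (S − K): max(18.36, 0) = 18.36, max(-10, 0) = 0, max(-32.94, 0) = 0
Node u (S = 133.4): V_u = e^(−0.035)·[0.6411·18.3573 + 0.3589·0.0000] = 11.3642
Node d (S = 107.9): V_d = e^(−0.035)·[0.6411·0.0000 + 0.3589·0.0000] = 0.0000
Node 0 (S = 120): V_0 = e^(−0.035)·[0.6411·11.3642 + 0.3589·0.0000] = 7.0351

$7.04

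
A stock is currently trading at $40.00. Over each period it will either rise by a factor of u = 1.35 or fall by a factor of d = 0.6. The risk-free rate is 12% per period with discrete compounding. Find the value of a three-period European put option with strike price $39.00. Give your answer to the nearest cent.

Risk-neutral probability p = (1 + 0.12 − 0.6)/(1.35 − 0.6) = 0.5200/0.7500 = 0.6933
Terminal stock prices: S_uuu = 98.42, S_uud = 43.74, S_udd = 19.44, S_ddd = 8.64
Terminal payoffs (K − S): max(-59.42, 0) = 0, max(-4.74, 0) = 0, max(19.56, 0) = 19.56, max(30.36, 0) = 30.36
Node uu (S = 72.9): V_uu = 1/1.12·[0.6933·0.0000 + 0.3067·0.0000] = 0.0000
Node ud (S = 32.4): V_ud = 1/1.12·[0.6933·0.0000 + 0.3067·19.5600] = 5.3557
Node dd (S = 14.4): V_dd = 1/1.12·[0.6933·19.5600 + 0.3067·30.3600] = 20.4214
Node u (S = 54): V_u = 1/1.12·[0.6933·0.0000 + 0.3067·5.3557] = 1.4664
Node d (S = 24): V_d = 1/1.12·[0.6933·5.3557 + 0.3067·20.4214] = 8.9070
Node 0 (S = 40): V_0 = 1/1.12·[0.6933·1.4664 + 0.3067·8.9070] = 3.3466

$3.35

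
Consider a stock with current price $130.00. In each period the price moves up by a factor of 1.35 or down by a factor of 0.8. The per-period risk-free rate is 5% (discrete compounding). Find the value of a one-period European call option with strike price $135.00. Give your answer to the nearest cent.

$17.53

Risk-neutral probability p = (1 + 0.05 − 0.8)/(1.35 − 0.8) = 0.2500/0.5500 = 0.4545
Terminal stock prices: S_u = 175.5, S_d = 104
Terminal payoffs (S − K): max(40.5, 0) = 40.5, max(-31, 0) = 0
Node 0 (S = 130): V_0 = 1/1.05·[0.4545·40.5000 + 0.5455·0.0000] = 17.5325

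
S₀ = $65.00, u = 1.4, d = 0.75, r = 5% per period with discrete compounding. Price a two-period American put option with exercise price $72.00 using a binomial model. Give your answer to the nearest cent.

$12.77

Risk-neutral probability p = (1 + 0.05 − 0.75)/(1.4 − 0.75) = 0.3000/0.6500 = 0.4615
Terminal stock prices: S_uu = 127.4, S_ud = 68.25, S_dd = 36.56
Terminal payoffs (K − S): max(-55.4, 0) = 0, max(3.75, 0) = 3.75, max(35.44, 0) = 35.44
Node u (S = 91): continuation = 1/1.05·[0.4615·0.0000 + 0.5385·3.7500] = 1.9231; exercise value = 0.0000 ≤ continuation, so V_u = 1.9231
Node d (S = 48.75): continuation = 1/1.05·[0.4615·3.7500 + 0.5385·35.4375] = 19.8214; exercise value = 23.2500 > continuation, so V_d = 23.2500 (exercise)
Node 0 (S = 65): continuation = 1/1.05·[0.4615·1.9231 + 0.5385·23.2500] = 12.7684; exercise value = 7.0000 ≤ continuation, so V_0 = 12.7684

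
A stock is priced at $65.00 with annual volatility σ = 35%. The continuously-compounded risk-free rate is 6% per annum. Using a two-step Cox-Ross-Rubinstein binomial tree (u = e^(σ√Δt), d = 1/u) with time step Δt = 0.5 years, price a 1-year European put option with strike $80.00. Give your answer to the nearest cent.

$16.59

CRR parameters: u = e^(σ√Δt) = e^(0.35·√0.5) = 1.2808, d = 1/u = 0.7808
Per-period rate: rΔt = 0.06·0.5 = 0.03, so R = e^0.03 = 1.0305
Risk-neutral probability p = (e^0.03 − 0.7808)/(1.2808 − 0.7808) = 0.2497/0.5000 = 0.4993
Terminal stock prices: S_uu = 106.6, S_ud = 65, S_dd = 39.62
Terminal payoffs (K − S): max(-26.63, 0) = 0, max(15, 0) = 15, max(40.38, 0) = 40.38
Node u (S = 83.25): V_u = e^(−0.03)·[0.4993·0.0000 + 0.5007·15.0000] = 7.2879
Node d (S = 50.75): V_d = e^(−0.03)·[0.4993·15.0000 + 0.5007·40.3769] = 26.8862
Node 0 (S = 65): V_0 = e^(−0.03)·[0.4993·7.2879 + 0.5007·26.8862] = 16.5945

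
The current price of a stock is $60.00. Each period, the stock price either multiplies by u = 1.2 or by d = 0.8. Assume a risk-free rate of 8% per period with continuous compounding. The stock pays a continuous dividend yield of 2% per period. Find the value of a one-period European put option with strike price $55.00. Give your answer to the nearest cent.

$2.23

Per-period risk-free factor R = e^0.08 = 1.0833; dividend-adjusted growth = e^(0.08−0.02) = 1.0618.
Risk-neutral probability p = (1.0618 − 0.8)/(1.2 − 0.8) = 0.2618/0.4000 = 0.6546
Terminal stock prices: S_u = 72, S_d = 48
Terminal payoffs (K − S): max(-17, 0) = 0, max(7, 0) = 7
Node 0 (S = 60): V_0 = e^(−0.08)·[0.6546·0.0000 + 0.3454·7.0000] = 2.2320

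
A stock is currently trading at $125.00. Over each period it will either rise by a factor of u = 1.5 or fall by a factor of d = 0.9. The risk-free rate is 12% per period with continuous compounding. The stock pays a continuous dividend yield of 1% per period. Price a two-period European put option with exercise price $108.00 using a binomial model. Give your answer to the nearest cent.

$2.17

Per-period risk-free factor R = e^0.12 = 1.1275; dividend-adjusted growth = e^(0.12−0.01) = 1.1163.
Risk-neutral probability p = (1.1163 − 0.9)/(1.5 − 0.9) = 0.2163/0.6000 = 0.3605
Terminal stock prices: S_uu = 281.2, S_ud = 168.8, S_dd = 101.2
Terminal payoffs (K − S): max(-173.2, 0) = 0, max(-60.75, 0) = 0, max(6.75, 0) = 6.75
Node u (S = 187.5): V_u = e^(−0.12)·[0.3605·0.0000 + 0.6395·0.0000] = 0.0000
Node d (S = 112.5): V_d = e^(−0.12)·[0.3605·0.0000 + 0.6395·6.7500] = 3.8287
Node 0 (S = 125): V_0 = e^(−0.12)·[0.3605·0.0000 + 0.6395·3.8287] = 2.1717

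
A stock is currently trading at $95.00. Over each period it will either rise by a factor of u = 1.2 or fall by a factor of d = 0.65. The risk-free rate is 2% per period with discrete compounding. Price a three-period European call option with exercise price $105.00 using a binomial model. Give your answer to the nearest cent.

$16.97

Risk-neutral probability p = (1 + 0.02 − 0.65)/(1.2 − 0.65) = 0.3700/0.5500 = 0.6727
Terminal stock prices: S_uuu = 164.2, S_uud = 88.92, S_udd = 48.17, S_ddd = 26.09
Terminal payoffs (S − K): max(59.16, 0) = 59.16, max(-16.08, 0) = 0, max(-56.83, 0) = 0, max(-78.91, 0) = 0
Node uu (S = 136.8): V_uu = 1/1.02·[0.6727·59.1600 + 0.3273·0.0000] = 39.0182
Node ud (S = 74.1): V_ud = 1/1.02·[0.6727·0.0000 + 0.3273·0.0000] = 0.0000
Node dd (S = 40.14): V_dd = 1/1.02·[0.6727·0.0000 + 0.3273·0.0000] = 0.0000
Node u (S = 114): V_u = 1/1.02·[0.6727·39.0182 + 0.3273·0.0000] = 25.7339
Node d (S = 61.75): V_d = 1/1.02·[0.6727·0.0000 + 0.3273·0.0000] = 0.0000
Node 0 (S = 95): V_0 = 1/1.02·[0.6727·25.7339 + 0.3273·0.0000] = 16.9725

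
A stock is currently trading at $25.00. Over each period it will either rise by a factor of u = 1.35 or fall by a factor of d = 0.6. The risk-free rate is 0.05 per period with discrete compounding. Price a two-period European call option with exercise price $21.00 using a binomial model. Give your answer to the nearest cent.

$8.02

Risk-neutral probability p = (1 + 0.05 − 0.6)/(1.35 − 0.6) = 0.4500/0.7500 = 0.6000
Terminal stock prices: S_uu = 45.56, S_ud = 20.25, S_dd = 9
Terminal payoffs (S − K): max(24.56, 0) = 24.56, max(-0.75, 0) = 0, max(-12, 0) = 0
Node u (S = 33.75): V_u = 1/1.05·[0.6000·24.5625 + 0.4000·0.0000] = 14.0357
Node d (S = 15): V_d = 1/1.05·[0.6000·0.0000 + 0.4000·0.0000] = 0.0000
Node 0 (S = 25): V_0 = 1/1.05·[0.6000·14.0357 + 0.4000·0.0000] = 8.0204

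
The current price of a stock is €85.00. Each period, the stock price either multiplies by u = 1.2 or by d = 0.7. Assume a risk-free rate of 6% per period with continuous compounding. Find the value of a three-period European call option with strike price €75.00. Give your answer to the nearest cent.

€26.63

Risk-neutral probability p = (e^0.06 − 0.7)/(1.2 − 0.7) = 0.3618/0.5000 = 0.7237
Terminal stock prices: S_uuu = 146.9, S_uud = 85.68, S_udd = 49.98, S_ddd = 29.15
Terminal payoffs (S − K): max(71.88, 0) = 71.88, max(10.68, 0) = 10.68, max(-25.02, 0) = 0, max(-45.85, 0) = 0
Node uu (S = 122.4): V_uu = e^(−0.06)·[0.7237·71.8800 + 0.2763·10.6800] = 51.7677
Node ud (S = 71.4): V_ud = e^(−0.06)·[0.7237·10.6800 + 0.2763·0.0000] = 7.2787
Node dd (S = 41.65): V_dd = e^(−0.06)·[0.7237·0.0000 + 0.2763·0.0000] = 0.0000
Node u (S = 102): V_u = e^(−0.06)·[0.7237·51.7677 + 0.2763·7.2787] = 37.1754
Node d (S = 59.5): V_d = e^(−0.06)·[0.7237·7.2787 + 0.2763·0.0000] = 4.9607
Node 0 (S = 85): V_0 = e^(−0.06)·[0.7237·37.1754 + 0.2763·4.9607] = 26.6271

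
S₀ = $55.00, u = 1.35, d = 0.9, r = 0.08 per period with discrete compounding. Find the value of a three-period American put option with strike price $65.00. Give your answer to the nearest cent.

Risk-neutral probability p = (1 + 0.08 − 0.9)/(1.35 − 0.9) = 0.1800/0.4500 = 0.4000
Terminal stock prices: S_uuu = 135.3, S_uud = 90.21, S_udd = 60.14, S_ddd = 40.1
Terminal payoffs (K − S): max(-70.32, 0) = 0, max(-25.21, 0) = 0, max(4.857, 0) = 4.857, max(24.9, 0) = 24.9
Node uu (S = 100.2): continuation = 1/1.08·[0.4000·0.0000 + 0.6000·0.0000] = 0.0000; exercise value = 0.0000 ≤ continuation, so V_uu = 0.0000
Node ud (S = 66.83): continuation = 1/1.08·[0.4000·0.0000 + 0.6000·4.8575] = 2.6986; exercise value = 0.0000 ≤ continuation, so V_ud = 2.6986
Node dd (S = 44.55): continuation = 1/1.08·[0.4000·4.8575 + 0.6000·24.9050] = 15.6352; exercise value = 20.4500 > continuation, so V_dd = 20.4500 (exercise)
Node u (S = 74.25): continuation = 1/1.08·[0.4000·0.0000 + 0.6000·2.6986] = 1.4992; exercise value = 0.0000 ≤ continuation, so V_u = 1.4992
Node d (S = 49.5): continuation = 1/1.08·[0.4000·2.6986 + 0.6000·20.4500] = 12.3606; exercise value = 15.5000 > continuation, so V_d = 15.5000 (exercise)
Node 0 (S = 55): continuation = 1/1.08·[0.4000·1.4992 + 0.6000·15.5000] = 9.1664; exercise value = 10.0000 > continuation, so V_0 = 10.0000 (exercise)

$10.00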